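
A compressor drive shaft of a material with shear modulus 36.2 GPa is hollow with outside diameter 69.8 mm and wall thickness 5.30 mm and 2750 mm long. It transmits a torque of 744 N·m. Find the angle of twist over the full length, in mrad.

50.3 mrad

J = π(d_o⁴ − d_i⁴)/32 = π(0.0698⁴ − 0.0592⁴)/32 = 1.125×10^-6 m⁴.
θ = T·L/(G·J) = 744.0 × 2.75 / (36.2×10⁹ × 1.125×10^-6) = 0.05026 rad.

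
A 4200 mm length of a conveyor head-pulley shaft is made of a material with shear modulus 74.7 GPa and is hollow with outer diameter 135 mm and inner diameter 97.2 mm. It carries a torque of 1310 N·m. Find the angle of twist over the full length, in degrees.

J = π(d_o⁴ − d_i⁴)/32 = π(0.135⁴ − 0.0972⁴)/32 = 2.385×10^-5 m⁴.
θ = T·L/(G·J) = 1310 × 4.20 / (74.7×10⁹ × 2.385×10^-5) = 3.089×10^-3 rad.

0.177°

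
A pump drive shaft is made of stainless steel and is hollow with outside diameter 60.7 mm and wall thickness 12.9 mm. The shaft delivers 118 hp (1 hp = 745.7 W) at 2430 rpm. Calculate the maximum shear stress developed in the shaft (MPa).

8.84 MPa

ω = 2π·2430/60 = 254.5 rad/s, so T = P/ω = 118×745.7 / 254.5 = 345.8 N·m.
J = π(d_o⁴ − d_i⁴)/32 = π(0.0607⁴ − 0.0349⁴)/32 = 1.187×10^-6 m⁴.
τ_max = T·r/J = 345.8 × 0.0304 / 1.187×10^-6 = 8.840×10^6 Pa.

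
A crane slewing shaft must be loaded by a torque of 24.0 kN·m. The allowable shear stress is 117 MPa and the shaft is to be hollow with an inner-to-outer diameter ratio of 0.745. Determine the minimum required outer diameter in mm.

115 mm

For a hollow shaft with d_i/d_o = 0.745: τ_max = 16T/(π d_o³ (1−k⁴)), so d_o = [16T/(π τ_allow (1−k⁴))]^(1/3) = [16·24000/(π·1.17×10^8·0.6919)]^(1/3) = 0.1147 m.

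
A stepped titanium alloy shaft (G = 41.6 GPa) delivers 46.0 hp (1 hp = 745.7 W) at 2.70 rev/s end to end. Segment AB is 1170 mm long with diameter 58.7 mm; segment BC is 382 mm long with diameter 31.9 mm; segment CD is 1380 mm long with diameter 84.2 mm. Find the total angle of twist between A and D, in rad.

0.245 rad

ω = 2π·2.70 = 16.96 rad/s, so T = P/ω = 46.0×745.7 / 16.96 = 2022 N·m.
J_AB = π(0.0587)⁴/32 = 1.17×10^-6 m⁴; J_BC = π(0.0319)⁴/32 = 1.02×10^-7 m⁴; J_CD = π(0.0842)⁴/32 = 4.93×10^-6 m⁴.
θ = (T/G)·Σ L_i/J_i = (2022/41.6×10⁹)·(1.17/1.17×10^-6 + 0.382/1.02×10^-7 + 1.38/4.93×10^-6) = 0.2450 rad.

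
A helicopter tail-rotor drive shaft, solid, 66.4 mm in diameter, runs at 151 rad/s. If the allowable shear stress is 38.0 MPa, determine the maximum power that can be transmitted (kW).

330 kW

J = πd⁴/32 = π(0.0664)⁴/32 = 1.908×10^-6 m⁴.
T_max = τ_allow·J/r = 3.80×10^7 × 1.908×10^-6 / 0.0332 = 2184 N·m.
ω = 151 rad/s, so P_max = T_max·ω = 3.298×10^5 W.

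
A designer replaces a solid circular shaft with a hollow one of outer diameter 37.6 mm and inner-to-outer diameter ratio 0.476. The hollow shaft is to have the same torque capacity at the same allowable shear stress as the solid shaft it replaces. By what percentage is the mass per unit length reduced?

Equal τ_max and T ⇒ the solid shaft needs d_s³ = d_o³(1−k⁴), so d_s = 37.6·(1−0.476⁴)^(1/3) = 36.95 mm.
Area ratio A_h/A_s = d_o²(1−k²)/d_s² = (1−k²)/(1−k⁴)^(2/3) = 0.8011.
Mass saving = 1 − 0.8011 = 19.9 %.

19.9 %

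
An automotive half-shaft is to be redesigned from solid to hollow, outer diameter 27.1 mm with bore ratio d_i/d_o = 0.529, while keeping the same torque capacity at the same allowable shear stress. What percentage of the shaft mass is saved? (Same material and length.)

24.0 %

Equal τ_max and T ⇒ the solid shaft needs d_s³ = d_o³(1−k⁴), so d_s = 27.1·(1−0.529⁴)^(1/3) = 26.37 mm.
Area ratio A_h/A_s = d_o²(1−k²)/d_s² = (1−k²)/(1−k⁴)^(2/3) = 0.7604.
Mass saving = 1 − 0.7604 = 24.0 %.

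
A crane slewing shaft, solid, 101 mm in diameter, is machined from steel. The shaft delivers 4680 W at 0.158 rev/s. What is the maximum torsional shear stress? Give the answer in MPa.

ω = 2π·0.158 = 0.9927 rad/s, so T = P/ω = 4680 / 0.9927 = 4714 N·m.
J = πd⁴/32 = π(0.101)⁴/32 = 1.022×10^-5 m⁴.
τ_max = T·r/J = 4714 × 0.0505 / 1.022×10^-5 = 2.330×10^7 Pa.

23.3 MPa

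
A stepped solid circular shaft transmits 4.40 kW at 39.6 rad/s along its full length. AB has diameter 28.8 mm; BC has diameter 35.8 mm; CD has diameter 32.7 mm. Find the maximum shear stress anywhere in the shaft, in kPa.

ω = 39.6 rad/s, so T = P/ω = 4.40×10³ / 39.60 = 111.1 N·m.
Under the same torque, τ_max = 16T/(πd³) is largest where d is smallest — segment AB (d = 28.8 mm).
τ_max = 16·111.1/(π·(0.0288)³) = 2.369×10^7 Pa.

23700 kPa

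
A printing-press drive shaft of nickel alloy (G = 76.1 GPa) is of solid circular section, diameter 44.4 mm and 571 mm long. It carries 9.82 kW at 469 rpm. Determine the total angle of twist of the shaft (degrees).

ω = 2π·469/60 = 49.11 rad/s, so T = P/ω = 9.82×10³ / 49.11 = 199.9 N·m.
J = πd⁴/32 = π(0.0444)⁴/32 = 3.815×10^-7 m⁴.
θ = T·L/(G·J) = 199.9 × 0.571 / (76.1×10⁹ × 3.815×10^-7) = 3.932×10^-3 rad.

0.225°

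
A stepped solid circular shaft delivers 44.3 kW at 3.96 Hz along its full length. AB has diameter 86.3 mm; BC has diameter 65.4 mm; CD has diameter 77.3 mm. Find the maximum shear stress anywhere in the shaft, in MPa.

32.4 MPa

ω = 2π·3.96 = 24.88 rad/s, so T = P/ω = 44.3×10³ / 24.88 = 1780 N·m.
Under the same torque, τ_max = 16T/(πd³) is largest where d is smallest — segment BC (d = 65.4 mm).
τ_max = 16·1780/(π·(0.0654)³) = 3.242×10^7 Pa.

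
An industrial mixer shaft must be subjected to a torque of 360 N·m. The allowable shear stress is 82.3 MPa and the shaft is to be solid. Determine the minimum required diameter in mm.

28.1 mm

For a solid shaft τ_max = 16T/(πd³), so d = (16T/(π τ_allow))^(1/3) = (16·360.0/(π·8.23×10^7))^(1/3) = 0.02814 m.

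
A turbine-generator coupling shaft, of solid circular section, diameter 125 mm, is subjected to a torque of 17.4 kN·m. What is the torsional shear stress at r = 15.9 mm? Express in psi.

J = πd⁴/32 = π(0.125)⁴/32 = 2.397×10^-5 m⁴.
Shear stress varies linearly with radius: τ = T·r/J = 17400 × 0.0159 / 2.397×10^-5 = 1.154×10^7 Pa.

1670 psi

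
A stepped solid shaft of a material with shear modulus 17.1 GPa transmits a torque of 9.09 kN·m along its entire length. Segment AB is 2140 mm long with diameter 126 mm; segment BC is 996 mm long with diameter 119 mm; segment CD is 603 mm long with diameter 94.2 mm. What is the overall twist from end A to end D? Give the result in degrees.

6.55°

J_AB = π(0.126)⁴/32 = 2.47×10^-5 m⁴; J_BC = π(0.119)⁴/32 = 1.97×10^-5 m⁴; J_CD = π(0.0942)⁴/32 = 7.73×10^-6 m⁴.
θ = (T/G)·Σ L_i/J_i = (9090/17.1×10⁹)·(2.14/2.47×10^-5 + 0.996/1.97×10^-5 + 0.603/7.73×10^-6) = 0.1143 rad.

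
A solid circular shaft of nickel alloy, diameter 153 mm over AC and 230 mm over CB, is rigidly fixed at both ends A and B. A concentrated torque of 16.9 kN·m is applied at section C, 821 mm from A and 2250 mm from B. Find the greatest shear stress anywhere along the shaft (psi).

1220 psi

Compatibility: T_A·a/J_AC = T_B·b/J_CB with T_A + T_B = T₀.
J_AC = 5.38×10^-5 m⁴, J_CB = 2.75×10^-4 m⁴, so T_A = T₀·(J_AC/a)/((J_AC/a)+(J_CB/b)) = 5902 N·m, T_B = 11000 N·m.
τ in each portion: τ_AC = 8.39×10^6 Pa, τ_CB = 4.60×10^6 Pa; maximum is in AC.
τ_max = T_AC·r/J = 5902·0.0765/5.38×10^-5 = 8.393×10^6 Pa.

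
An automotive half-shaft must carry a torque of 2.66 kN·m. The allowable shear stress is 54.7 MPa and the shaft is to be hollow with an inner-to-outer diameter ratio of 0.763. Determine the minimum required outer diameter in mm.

72.1 mm

For a hollow shaft with d_i/d_o = 0.763: τ_max = 16T/(π d_o³ (1−k⁴)), so d_o = [16T/(π τ_allow (1−k⁴))]^(1/3) = [16·2660/(π·5.47×10^7·0.6611)]^(1/3) = 0.07209 m.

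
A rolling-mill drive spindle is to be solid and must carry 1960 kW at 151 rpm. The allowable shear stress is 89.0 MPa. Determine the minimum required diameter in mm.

ω = 2π·151/60 = 15.81 rad/s, so T = P/ω = 1960×10³ / 15.81 = 124000 N·m.
For a solid shaft τ_max = 16T/(πd³), so d = (16T/(π τ_allow))^(1/3) = (16·124000/(π·8.90×10^7))^(1/3) = 0.1921 m.

192 mm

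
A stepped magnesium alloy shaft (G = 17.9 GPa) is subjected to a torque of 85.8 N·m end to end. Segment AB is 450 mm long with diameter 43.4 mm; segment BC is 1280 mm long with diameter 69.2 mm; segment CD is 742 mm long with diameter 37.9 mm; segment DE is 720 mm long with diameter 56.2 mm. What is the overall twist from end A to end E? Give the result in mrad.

30.0 mrad

J_AB = π(0.0434)⁴/32 = 3.48×10^-7 m⁴; J_BC = π(0.0692)⁴/32 = 2.25×10^-6 m⁴; J_CD = π(0.0379)⁴/32 = 2.03×10^-7 m⁴; J_DE = π(0.0562)⁴/32 = 9.79×10^-7 m⁴.
θ = (T/G)·Σ L_i/J_i = (85.80/17.9×10⁹)·(0.450/3.48×10^-7 + 1.28/2.25×10^-6 + 0.742/2.03×10^-7 + 0.720/9.79×10^-7) = 0.03000 rad.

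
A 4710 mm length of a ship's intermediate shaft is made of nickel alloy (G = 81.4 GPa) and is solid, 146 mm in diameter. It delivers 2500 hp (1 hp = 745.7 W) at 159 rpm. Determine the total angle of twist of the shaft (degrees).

8.32°

ω = 2π·159/60 = 16.65 rad/s, so T = P/ω = 2500×745.7 / 16.65 = 112000 N·m.
J = πd⁴/32 = π(0.146)⁴/32 = 4.461×10^-5 m⁴.
θ = T·L/(G·J) = 112000 × 4.71 / (81.4×10⁹ × 4.461×10^-5) = 0.1452 rad.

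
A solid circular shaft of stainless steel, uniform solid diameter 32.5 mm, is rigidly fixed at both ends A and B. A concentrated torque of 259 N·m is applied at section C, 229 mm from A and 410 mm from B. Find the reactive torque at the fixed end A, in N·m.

With uniform GJ and both ends fixed, compatibility θ_AC = θ_CB gives T_A·a = T_B·b, together with T_A + T_B = T₀.
T_A = T₀·b/(a+b) = 259.0·410/639.0 = 166.2 N·m; T_B = 92.82 N·m.

166 N·m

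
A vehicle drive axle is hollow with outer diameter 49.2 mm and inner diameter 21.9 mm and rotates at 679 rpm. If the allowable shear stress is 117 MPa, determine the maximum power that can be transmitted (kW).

J = π(d_o⁴ − d_i⁴)/32 = π(0.0492⁴ − 0.0219⁴)/32 = 5.527×10^-7 m⁴.
T_max = τ_allow·J/r = 1.17×10^8 × 5.527×10^-7 / 0.0246 = 2629 N·m.
ω = 2π·679/60 = 71.10 rad/s, so P_max = T_max·ω = 1.869×10^5 W.

187 kW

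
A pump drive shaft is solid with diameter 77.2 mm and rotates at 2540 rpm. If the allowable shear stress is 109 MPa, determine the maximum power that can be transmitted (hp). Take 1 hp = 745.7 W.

J = πd⁴/32 = π(0.0772)⁴/32 = 3.487×10^-6 m⁴.
T_max = τ_allow·J/r = 1.09×10^8 × 3.487×10^-6 / 0.0386 = 9847 N·m.
ω = 2π·2540/60 = 266.0 rad/s, so P_max = T_max·ω = 2.619×10^6 W.

3510 hp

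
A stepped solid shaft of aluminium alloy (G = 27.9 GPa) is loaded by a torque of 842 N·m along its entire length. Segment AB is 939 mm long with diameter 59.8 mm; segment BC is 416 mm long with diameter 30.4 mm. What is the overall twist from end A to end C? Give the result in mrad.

172 mrad

J_AB = π(0.0598)⁴/32 = 1.26×10^-6 m⁴; J_BC = π(0.0304)⁴/32 = 8.38×10^-8 m⁴.
θ = (T/G)·Σ L_i/J_i = (842.0/27.9×10⁹)·(0.939/1.26×10^-6 + 0.416/8.38×10^-8) = 0.1723 rad.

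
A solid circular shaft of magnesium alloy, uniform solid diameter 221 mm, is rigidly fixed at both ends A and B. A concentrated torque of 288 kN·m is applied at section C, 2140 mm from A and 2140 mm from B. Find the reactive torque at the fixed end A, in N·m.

144000 N·m

With uniform GJ and both ends fixed, compatibility θ_AC = θ_CB gives T_A·a = T_B·b, together with T_A + T_B = T₀.
T_A = T₀·b/(a+b) = 288000·2140/4280 = 144000 N·m; T_B = 144000 N·m.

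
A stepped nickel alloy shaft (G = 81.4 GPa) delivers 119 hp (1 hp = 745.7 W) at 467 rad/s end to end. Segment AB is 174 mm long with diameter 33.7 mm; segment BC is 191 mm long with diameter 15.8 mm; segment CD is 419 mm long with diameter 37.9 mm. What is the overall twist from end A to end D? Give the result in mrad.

ω = 467 rad/s, so T = P/ω = 119×745.7 / 467.0 = 190.0 N·m.
J_AB = π(0.0337)⁴/32 = 1.27×10^-7 m⁴; J_BC = π(0.0158)⁴/32 = 6.12×10^-9 m⁴; J_CD = π(0.0379)⁴/32 = 2.03×10^-7 m⁴.
θ = (T/G)·Σ L_i/J_i = (190.0/81.4×10⁹)·(0.174/1.27×10^-7 + 0.191/6.12×10^-9 + 0.419/2.03×10^-7) = 0.08091 rad.

80.9 mrad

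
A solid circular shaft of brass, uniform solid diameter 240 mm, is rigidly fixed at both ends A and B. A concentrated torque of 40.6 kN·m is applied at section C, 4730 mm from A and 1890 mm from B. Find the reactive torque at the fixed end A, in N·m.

11600 N·m

With uniform GJ and both ends fixed, compatibility θ_AC = θ_CB gives T_A·a = T_B·b, together with T_A + T_B = T₀.
T_A = T₀·b/(a+b) = 40600·1890/6620 = 11590 N·m; T_B = 29010 N·m.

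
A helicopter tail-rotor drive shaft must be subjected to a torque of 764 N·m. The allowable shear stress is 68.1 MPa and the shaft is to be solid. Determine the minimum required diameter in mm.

For a solid shaft τ_max = 16T/(πd³), so d = (16T/(π τ_allow))^(1/3) = (16·764.0/(π·6.81×10^7))^(1/3) = 0.03852 m.

38.5 mm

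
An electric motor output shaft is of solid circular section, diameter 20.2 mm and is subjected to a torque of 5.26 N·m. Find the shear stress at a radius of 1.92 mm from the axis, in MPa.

0.618 MPa

J = πd⁴/32 = π(0.0202)⁴/32 = 1.635×10^-8 m⁴.
Shear stress varies linearly with radius: τ = T·r/J = 5.260 × 0.00192 / 1.635×10^-8 = 6.178×10^5 Pa.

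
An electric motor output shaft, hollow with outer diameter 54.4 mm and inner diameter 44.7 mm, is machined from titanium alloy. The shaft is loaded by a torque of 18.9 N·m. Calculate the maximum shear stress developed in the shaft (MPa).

1.10 MPa

J = π(d_o⁴ − d_i⁴)/32 = π(0.0544⁴ − 0.0447⁴)/32 = 4.678×10^-7 m⁴.
τ_max = T·r/J = 18.90 × 0.0272 / 4.678×10^-7 = 1.099×10^6 Pa.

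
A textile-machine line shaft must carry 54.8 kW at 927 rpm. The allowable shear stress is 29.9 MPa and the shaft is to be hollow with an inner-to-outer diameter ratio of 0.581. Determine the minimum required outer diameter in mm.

47.7 mm

ω = 2π·927/60 = 97.08 rad/s, so T = P/ω = 54.8×10³ / 97.08 = 564.5 N·m.
For a hollow shaft with d_i/d_o = 0.581: τ_max = 16T/(π d_o³ (1−k⁴)), so d_o = [16T/(π τ_allow (1−k⁴))]^(1/3) = [16·564.5/(π·2.99×10^7·0.8861)]^(1/3) = 0.04770 m.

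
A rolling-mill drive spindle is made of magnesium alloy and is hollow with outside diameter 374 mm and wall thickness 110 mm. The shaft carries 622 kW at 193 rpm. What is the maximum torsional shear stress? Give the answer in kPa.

3080 kPa

ω = 2π·193/60 = 20.21 rad/s, so T = P/ω = 622×10³ / 20.21 = 30780 N·m.
J = π(d_o⁴ − d_i⁴)/32 = π(0.374⁴ − 0.154⁴)/32 = 1.866×10^-3 m⁴.
τ_max = T·r/J = 30780 × 0.187 / 1.866×10^-3 = 3.085×10^6 Pa.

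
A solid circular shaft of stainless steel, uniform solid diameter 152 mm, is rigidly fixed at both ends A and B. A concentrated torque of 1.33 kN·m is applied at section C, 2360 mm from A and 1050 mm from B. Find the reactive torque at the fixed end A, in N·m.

410 N·m

With uniform GJ and both ends fixed, compatibility θ_AC = θ_CB gives T_A·a = T_B·b, together with T_A + T_B = T₀.
T_A = T₀·b/(a+b) = 1330·1050/3410 = 409.5 N·m; T_B = 920.5 N·m.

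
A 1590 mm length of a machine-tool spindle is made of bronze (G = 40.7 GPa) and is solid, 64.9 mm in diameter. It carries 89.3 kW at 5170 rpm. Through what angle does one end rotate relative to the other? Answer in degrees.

ω = 2π·5170/60 = 541.4 rad/s, so T = P/ω = 89.3×10³ / 541.4 = 164.9 N·m.
J = πd⁴/32 = π(0.0649)⁴/32 = 1.742×10^-6 m⁴.
θ = T·L/(G·J) = 164.9 × 1.59 / (40.7×10⁹ × 1.742×10^-6) = 3.700×10^-3 rad.

0.212°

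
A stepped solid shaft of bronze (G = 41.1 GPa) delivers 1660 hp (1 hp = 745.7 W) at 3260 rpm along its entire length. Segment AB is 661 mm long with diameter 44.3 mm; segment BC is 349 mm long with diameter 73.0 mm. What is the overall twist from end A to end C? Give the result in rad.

0.165 rad

ω = 2π·3260/60 = 341.4 rad/s, so T = P/ω = 1660×745.7 / 341.4 = 3626 N·m.
J_AB = π(0.0443)⁴/32 = 3.78×10^-7 m⁴; J_BC = π(0.0730)⁴/32 = 2.79×10^-6 m⁴.
θ = (T/G)·Σ L_i/J_i = (3626/41.1×10⁹)·(0.661/3.78×10^-7 + 0.349/2.79×10^-6) = 0.1653 rad.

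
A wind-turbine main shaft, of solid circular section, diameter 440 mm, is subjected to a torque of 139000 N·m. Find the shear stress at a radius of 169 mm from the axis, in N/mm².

J = πd⁴/32 = π(0.440)⁴/32 = 3.680×10^-3 m⁴.
Shear stress varies linearly with radius: τ = T·r/J = 139000 × 0.169 / 3.680×10^-3 = 6.384×10^6 Pa.

6.38 N/mm²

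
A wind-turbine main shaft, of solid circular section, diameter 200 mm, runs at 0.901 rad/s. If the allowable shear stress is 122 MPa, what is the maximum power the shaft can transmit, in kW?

173 kW

J = πd⁴/32 = π(0.200)⁴/32 = 1.571×10^-4 m⁴.
T_max = τ_allow·J/r = 1.22×10^8 × 1.571×10^-4 / 0.100 = 191600 N·m.
ω = 0.901 rad/s, so P_max = T_max·ω = 1.727×10^5 W.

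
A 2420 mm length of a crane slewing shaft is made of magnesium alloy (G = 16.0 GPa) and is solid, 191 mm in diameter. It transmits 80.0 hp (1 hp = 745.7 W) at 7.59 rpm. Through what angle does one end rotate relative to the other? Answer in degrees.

4.98°

ω = 2π·7.59/60 = 0.7948 rad/s, so T = P/ω = 80.0×745.7 / 0.7948 = 75060 N·m.
J = πd⁴/32 = π(0.191)⁴/32 = 1.307×10^-4 m⁴.
θ = T·L/(G·J) = 75060 × 2.42 / (16.0×10⁹ × 1.307×10^-4) = 0.08689 rad.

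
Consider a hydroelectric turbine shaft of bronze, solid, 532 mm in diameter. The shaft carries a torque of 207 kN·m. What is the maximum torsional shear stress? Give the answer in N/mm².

J = πd⁴/32 = π(0.532)⁴/32 = 7.864×10^-3 m⁴.
τ_max = T·r/J = 207000 × 0.266 / 7.864×10^-3 = 7.002×10^6 Pa.

7.00 N/mm²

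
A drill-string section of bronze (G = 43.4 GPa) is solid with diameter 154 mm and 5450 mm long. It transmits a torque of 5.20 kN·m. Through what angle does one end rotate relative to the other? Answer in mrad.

11.8 mrad

J = πd⁴/32 = π(0.154)⁴/32 = 5.522×10^-5 m⁴.
θ = T·L/(G·J) = 5200 × 5.45 / (43.4×10⁹ × 5.522×10^-5) = 0.01183 rad.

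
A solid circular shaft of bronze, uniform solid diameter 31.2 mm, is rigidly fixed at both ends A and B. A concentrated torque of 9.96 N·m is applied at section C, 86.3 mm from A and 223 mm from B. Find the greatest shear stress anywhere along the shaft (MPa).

1.20 MPa

With uniform GJ and both ends fixed, compatibility θ_AC = θ_CB gives T_A·a = T_B·b, together with T_A + T_B = T₀.
T_A = T₀·b/(a+b) = 9.960·223/309.3 = 7.181 N·m; T_B = 2.779 N·m.
τ in each portion: τ_AC = 1.20×10^6 Pa, τ_CB = 4.66×10^5 Pa; maximum is in AC.
τ_max = T_AC·r/J = 7.181·0.0156/9.30×10^-8 = 1.204×10^6 Pa.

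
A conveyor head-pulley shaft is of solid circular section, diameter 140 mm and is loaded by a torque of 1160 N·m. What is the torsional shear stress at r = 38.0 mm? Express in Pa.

J = πd⁴/32 = π(0.140)⁴/32 = 3.771×10^-5 m⁴.
Shear stress varies linearly with radius: τ = T·r/J = 1160 × 0.0380 / 3.771×10^-5 = 1.169×10^6 Pa.

1.17e6 Pa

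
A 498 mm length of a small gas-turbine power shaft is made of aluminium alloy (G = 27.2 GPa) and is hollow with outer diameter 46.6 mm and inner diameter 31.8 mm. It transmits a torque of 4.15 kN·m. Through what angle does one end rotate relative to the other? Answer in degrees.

J = π(d_o⁴ − d_i⁴)/32 = π(0.0466⁴ − 0.0318⁴)/32 = 3.626×10^-7 m⁴.
θ = T·L/(G·J) = 4150 × 0.498 / (27.2×10⁹ × 3.626×10^-7) = 0.2096 rad.

12.0°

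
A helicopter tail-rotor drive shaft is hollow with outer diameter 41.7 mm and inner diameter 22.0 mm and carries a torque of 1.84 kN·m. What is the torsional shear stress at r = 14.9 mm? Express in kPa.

J = π(d_o⁴ − d_i⁴)/32 = π(0.0417⁴ − 0.0220⁴)/32 = 2.739×10^-7 m⁴.
Shear stress varies linearly with radius: τ = T·r/J = 1840 × 0.0149 / 2.739×10^-7 = 1.001×10^8 Pa.

100000 kPa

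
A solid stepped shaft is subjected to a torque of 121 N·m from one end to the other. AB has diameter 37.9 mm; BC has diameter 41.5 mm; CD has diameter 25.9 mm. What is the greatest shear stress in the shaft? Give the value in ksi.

Under the same torque, τ_max = 16T/(πd³) is largest where d is smallest — segment CD (d = 25.9 mm).
τ_max = 16·121.0/(π·(0.0259)³) = 3.547×10^7 Pa.

5.14 ksi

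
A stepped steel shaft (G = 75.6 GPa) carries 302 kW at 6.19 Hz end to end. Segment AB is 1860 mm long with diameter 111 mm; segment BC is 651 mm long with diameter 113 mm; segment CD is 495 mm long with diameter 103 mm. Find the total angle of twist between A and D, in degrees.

1.24°

ω = 2π·6.19 = 38.89 rad/s, so T = P/ω = 302×10³ / 38.89 = 7765 N·m.
J_AB = π(0.111)⁴/32 = 1.49×10^-5 m⁴; J_BC = π(0.113)⁴/32 = 1.60×10^-5 m⁴; J_CD = π(0.103)⁴/32 = 1.10×10^-5 m⁴.
θ = (T/G)·Σ L_i/J_i = (7765/75.6×10⁹)·(1.86/1.49×10^-5 + 0.651/1.60×10^-5 + 0.495/1.10×10^-5) = 0.02160 rad.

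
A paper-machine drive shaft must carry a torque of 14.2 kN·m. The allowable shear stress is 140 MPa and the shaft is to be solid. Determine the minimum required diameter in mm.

80.2 mm

For a solid shaft τ_max = 16T/(πd³), so d = (16T/(π τ_allow))^(1/3) = (16·14200/(π·1.40×10^8))^(1/3) = 0.08024 m.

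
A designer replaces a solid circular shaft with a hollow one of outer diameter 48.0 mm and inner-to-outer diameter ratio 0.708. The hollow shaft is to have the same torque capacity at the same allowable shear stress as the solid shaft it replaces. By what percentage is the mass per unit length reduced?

39.5 %

Equal τ_max and T ⇒ the solid shaft needs d_s³ = d_o³(1−k⁴), so d_s = 48.0·(1−0.708⁴)^(1/3) = 43.59 mm.
Area ratio A_h/A_s = d_o²(1−k²)/d_s² = (1−k²)/(1−k⁴)^(2/3) = 0.6049.
Mass saving = 1 − 0.6049 = 39.5 %.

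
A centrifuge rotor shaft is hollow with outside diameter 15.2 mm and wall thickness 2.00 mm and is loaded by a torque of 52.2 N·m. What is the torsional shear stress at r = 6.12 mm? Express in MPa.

J = π(d_o⁴ − d_i⁴)/32 = π(0.0152⁴ − 0.0112⁴)/32 = 3.696×10^-9 m⁴.
Shear stress varies linearly with radius: τ = T·r/J = 52.20 × 0.00612 / 3.696×10^-9 = 8.644×10^7 Pa.

86.4 MPa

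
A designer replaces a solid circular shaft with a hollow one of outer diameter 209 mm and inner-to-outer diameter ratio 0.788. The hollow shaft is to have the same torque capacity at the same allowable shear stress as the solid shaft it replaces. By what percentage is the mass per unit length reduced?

47.6 %

Equal τ_max and T ⇒ the solid shaft needs d_s³ = d_o³(1−k⁴), so d_s = 209·(1−0.788⁴)^(1/3) = 177.7 mm.
Area ratio A_h/A_s = d_o²(1−k²)/d_s² = (1−k²)/(1−k⁴)^(2/3) = 0.5245.
Mass saving = 1 − 0.5245 = 47.6 %.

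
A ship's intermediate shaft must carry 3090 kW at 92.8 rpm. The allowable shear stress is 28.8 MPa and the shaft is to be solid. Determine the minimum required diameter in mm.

383 mm

ω = 2π·92.8/60 = 9.718 rad/s, so T = P/ω = 3090×10³ / 9.718 = 318000 N·m.
For a solid shaft τ_max = 16T/(πd³), so d = (16T/(π τ_allow))^(1/3) = (16·318000/(π·2.88×10^7))^(1/3) = 0.3831 m.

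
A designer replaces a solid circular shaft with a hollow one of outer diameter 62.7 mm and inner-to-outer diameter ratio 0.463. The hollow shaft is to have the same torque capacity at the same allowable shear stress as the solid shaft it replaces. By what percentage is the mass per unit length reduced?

18.9 %

Equal τ_max and T ⇒ the solid shaft needs d_s³ = d_o³(1−k⁴), so d_s = 62.7·(1−0.463⁴)^(1/3) = 61.72 mm.
Area ratio A_h/A_s = d_o²(1−k²)/d_s² = (1−k²)/(1−k⁴)^(2/3) = 0.8107.
Mass saving = 1 − 0.8107 = 18.9 %.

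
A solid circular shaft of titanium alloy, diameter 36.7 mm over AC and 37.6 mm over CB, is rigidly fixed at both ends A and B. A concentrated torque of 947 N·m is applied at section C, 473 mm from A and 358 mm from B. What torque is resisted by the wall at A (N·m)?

386 N·m

Compatibility: T_A·a/J_AC = T_B·b/J_CB with T_A + T_B = T₀.
J_AC = 1.78×10^-7 m⁴, J_CB = 1.96×10^-7 m⁴, so T_A = T₀·(J_AC/a)/((J_AC/a)+(J_CB/b)) = 385.6 N·m, T_B = 561.4 N·m.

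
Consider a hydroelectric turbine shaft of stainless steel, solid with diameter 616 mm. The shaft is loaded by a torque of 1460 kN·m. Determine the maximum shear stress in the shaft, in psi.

J = πd⁴/32 = π(0.616)⁴/32 = 0.01414 m⁴.
τ_max = T·r/J = 1.460e6 × 0.308 / 0.01414 = 3.181×10^7 Pa.

4610 psi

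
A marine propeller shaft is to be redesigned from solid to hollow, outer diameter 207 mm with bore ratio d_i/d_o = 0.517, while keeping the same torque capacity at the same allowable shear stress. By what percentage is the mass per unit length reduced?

23.0 %

Equal τ_max and T ⇒ the solid shaft needs d_s³ = d_o³(1−k⁴), so d_s = 207·(1−0.517⁴)^(1/3) = 201.9 mm.
Area ratio A_h/A_s = d_o²(1−k²)/d_s² = (1−k²)/(1−k⁴)^(2/3) = 0.7698.
Mass saving = 1 − 0.7698 = 23.0 %.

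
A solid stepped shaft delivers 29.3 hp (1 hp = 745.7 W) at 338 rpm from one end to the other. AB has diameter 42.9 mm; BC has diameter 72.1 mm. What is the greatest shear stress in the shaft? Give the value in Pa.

ω = 2π·338/60 = 35.40 rad/s, so T = P/ω = 29.3×745.7 / 35.40 = 617.3 N·m.
Under the same torque, τ_max = 16T/(πd³) is largest where d is smallest — segment AB (d = 42.9 mm).
τ_max = 16·617.3/(π·(0.0429)³) = 3.982×10^7 Pa.

3.98e7 Pa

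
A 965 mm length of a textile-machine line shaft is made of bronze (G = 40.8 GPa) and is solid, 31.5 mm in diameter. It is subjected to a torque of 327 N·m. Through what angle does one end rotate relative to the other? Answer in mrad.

80.0 mrad

J = πd⁴/32 = π(0.0315)⁴/32 = 9.666×10^-8 m⁴.
θ = T·L/(G·J) = 327.0 × 0.965 / (40.8×10⁹ × 9.666×10^-8) = 0.08002 rad.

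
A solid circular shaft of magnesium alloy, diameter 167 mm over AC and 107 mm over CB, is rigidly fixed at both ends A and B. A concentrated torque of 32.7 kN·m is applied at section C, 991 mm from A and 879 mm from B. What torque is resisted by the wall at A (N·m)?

Compatibility: T_A·a/J_AC = T_B·b/J_CB with T_A + T_B = T₀.
J_AC = 7.64×10^-5 m⁴, J_CB = 1.29×10^-5 m⁴, so T_A = T₀·(J_AC/a)/((J_AC/a)+(J_CB/b)) = 27480 N·m, T_B = 5221 N·m.

27500 N·m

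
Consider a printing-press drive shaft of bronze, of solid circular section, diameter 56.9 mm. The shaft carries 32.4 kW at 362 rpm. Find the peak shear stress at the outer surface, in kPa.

ω = 2π·362/60 = 37.91 rad/s, so T = P/ω = 32.4×10³ / 37.91 = 854.7 N·m.
J = πd⁴/32 = π(0.0569)⁴/32 = 1.029×10^-6 m⁴.
τ_max = T·r/J = 854.7 × 0.0284 / 1.029×10^-6 = 2.363×10^7 Pa.

23600 kPa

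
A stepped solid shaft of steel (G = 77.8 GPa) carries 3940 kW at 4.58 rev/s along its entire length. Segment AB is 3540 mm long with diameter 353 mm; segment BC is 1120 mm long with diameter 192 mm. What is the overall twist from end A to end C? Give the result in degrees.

ω = 2π·4.58 = 28.78 rad/s, so T = P/ω = 3940×10³ / 28.78 = 136900 N·m.
J_AB = π(0.353)⁴/32 = 1.52×10^-3 m⁴; J_BC = π(0.192)⁴/32 = 1.33×10^-4 m⁴.
θ = (T/G)·Σ L_i/J_i = (136900/77.8×10⁹)·(3.54/1.52×10^-3 + 1.12/1.33×10^-4) = 0.01886 rad.

1.08°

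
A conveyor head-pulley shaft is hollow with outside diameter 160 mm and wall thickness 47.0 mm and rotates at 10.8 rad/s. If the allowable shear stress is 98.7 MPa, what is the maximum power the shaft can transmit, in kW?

832 kW

J = π(d_o⁴ − d_i⁴)/32 = π(0.160⁴ − 0.0660⁴)/32 = 6.248×10^-5 m⁴.
T_max = τ_allow·J/r = 9.87×10^7 × 6.248×10^-5 / 0.0800 = 77080 N·m.
ω = 10.8 rad/s, so P_max = T_max·ω = 8.325×10^5 W.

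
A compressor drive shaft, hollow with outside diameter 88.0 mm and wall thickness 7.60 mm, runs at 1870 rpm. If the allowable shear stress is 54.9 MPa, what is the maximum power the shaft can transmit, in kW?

J = π(d_o⁴ − d_i⁴)/32 = π(0.0880⁴ − 0.0728⁴)/32 = 3.130×10^-6 m⁴.
T_max = τ_allow·J/r = 5.49×10^7 × 3.130×10^-6 / 0.0440 = 3905 N·m.
ω = 2π·1870/60 = 195.8 rad/s, so P_max = T_max·ω = 7.648×10^5 W.

765 kW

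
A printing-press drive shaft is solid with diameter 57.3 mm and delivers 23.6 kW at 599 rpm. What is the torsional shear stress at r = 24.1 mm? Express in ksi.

1.24 ksi

ω = 2π·599/60 = 62.73 rad/s, so T = P/ω = 23.6×10³ / 62.73 = 376.2 N·m.
J = πd⁴/32 = π(0.0573)⁴/32 = 1.058×10^-6 m⁴.
Shear stress varies linearly with radius: τ = T·r/J = 376.2 × 0.0241 / 1.058×10^-6 = 8.568×10^6 Pa.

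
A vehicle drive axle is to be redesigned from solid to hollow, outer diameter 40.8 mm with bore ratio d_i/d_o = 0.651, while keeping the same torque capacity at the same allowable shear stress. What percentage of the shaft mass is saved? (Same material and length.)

34.3 %

Equal τ_max and T ⇒ the solid shaft needs d_s³ = d_o³(1−k⁴), so d_s = 40.8·(1−0.651⁴)^(1/3) = 38.19 mm.
Area ratio A_h/A_s = d_o²(1−k²)/d_s² = (1−k²)/(1−k⁴)^(2/3) = 0.6575.
Mass saving = 1 − 0.6575 = 34.3 %.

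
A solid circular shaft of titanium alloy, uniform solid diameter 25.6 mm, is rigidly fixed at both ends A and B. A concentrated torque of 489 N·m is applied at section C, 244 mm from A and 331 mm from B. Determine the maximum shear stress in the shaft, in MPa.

85.5 MPa

With uniform GJ and both ends fixed, compatibility θ_AC = θ_CB gives T_A·a = T_B·b, together with T_A + T_B = T₀.
T_A = T₀·b/(a+b) = 489.0·331/575.0 = 281.5 N·m; T_B = 207.5 N·m.
τ in each portion: τ_AC = 8.55×10^7 Pa, τ_CB = 6.30×10^7 Pa; maximum is in AC.
τ_max = T_AC·r/J = 281.5·0.0128/4.22×10^-8 = 8.545×10^7 Pa.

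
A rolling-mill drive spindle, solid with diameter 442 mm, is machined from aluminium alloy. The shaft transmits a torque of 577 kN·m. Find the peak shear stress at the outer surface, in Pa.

J = πd⁴/32 = π(0.442)⁴/32 = 3.747×10^-3 m⁴.
τ_max = T·r/J = 577000 × 0.221 / 3.747×10^-3 = 3.403×10^7 Pa.

3.40e7 Pa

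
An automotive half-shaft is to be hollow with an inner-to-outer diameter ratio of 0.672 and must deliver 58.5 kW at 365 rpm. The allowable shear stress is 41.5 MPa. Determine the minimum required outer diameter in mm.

61.8 mm

ω = 2π·365/60 = 38.22 rad/s, so T = P/ω = 58.5×10³ / 38.22 = 1531 N·m.
For a hollow shaft with d_i/d_o = 0.672: τ_max = 16T/(π d_o³ (1−k⁴)), so d_o = [16T/(π τ_allow (1−k⁴))]^(1/3) = [16·1531/(π·4.15×10^7·0.7961)]^(1/3) = 0.06179 m.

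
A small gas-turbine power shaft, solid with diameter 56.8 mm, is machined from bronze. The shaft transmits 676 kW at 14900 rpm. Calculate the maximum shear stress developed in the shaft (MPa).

ω = 2π·14900/60 = 1560 rad/s, so T = P/ω = 676×10³ / 1560 = 433.2 N·m.
J = πd⁴/32 = π(0.0568)⁴/32 = 1.022×10^-6 m⁴.
τ_max = T·r/J = 433.2 × 0.0284 / 1.022×10^-6 = 1.204×10^7 Pa.

12.0 MPa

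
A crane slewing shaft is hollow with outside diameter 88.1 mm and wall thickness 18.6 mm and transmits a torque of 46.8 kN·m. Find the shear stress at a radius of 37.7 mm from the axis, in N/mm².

J = π(d_o⁴ − d_i⁴)/32 = π(0.0881⁴ − 0.0509⁴)/32 = 5.255×10^-6 m⁴.
Shear stress varies linearly with radius: τ = T·r/J = 46800 × 0.0377 / 5.255×10^-6 = 3.357×10^8 Pa.

336 N/mm²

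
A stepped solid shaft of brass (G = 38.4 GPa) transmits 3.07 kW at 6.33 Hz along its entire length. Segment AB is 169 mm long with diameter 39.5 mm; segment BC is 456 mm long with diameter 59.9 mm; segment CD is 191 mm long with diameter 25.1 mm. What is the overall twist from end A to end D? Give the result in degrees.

ω = 2π·6.33 = 39.77 rad/s, so T = P/ω = 3.07×10³ / 39.77 = 77.19 N·m.
J_AB = π(0.0395)⁴/32 = 2.39×10^-7 m⁴; J_BC = π(0.0599)⁴/32 = 1.26×10^-6 m⁴; J_CD = π(0.0251)⁴/32 = 3.90×10^-8 m⁴.
θ = (T/G)·Σ L_i/J_i = (77.19/38.4×10⁹)·(0.169/2.39×10^-7 + 0.456/1.26×10^-6 + 0.191/3.90×10^-8) = 0.01200 rad.

0.688°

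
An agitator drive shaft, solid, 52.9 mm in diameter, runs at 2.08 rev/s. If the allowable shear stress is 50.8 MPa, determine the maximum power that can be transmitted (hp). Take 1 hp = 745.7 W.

J = πd⁴/32 = π(0.0529)⁴/32 = 7.688×10^-7 m⁴.
T_max = τ_allow·J/r = 5.08×10^7 × 7.688×10^-7 / 0.0264 = 1477 N·m.
ω = 2π·2.08 = 13.07 rad/s, so P_max = T_max·ω = 1.930×10^4 W.

25.9 hp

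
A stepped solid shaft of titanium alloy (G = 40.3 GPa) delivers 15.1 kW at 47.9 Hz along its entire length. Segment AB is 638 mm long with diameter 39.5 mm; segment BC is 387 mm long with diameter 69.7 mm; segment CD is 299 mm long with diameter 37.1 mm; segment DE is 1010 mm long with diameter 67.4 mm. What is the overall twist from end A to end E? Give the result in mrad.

ω = 2π·47.9 = 301.0 rad/s, so T = P/ω = 15.1×10³ / 301.0 = 50.17 N·m.
J_AB = π(0.0395)⁴/32 = 2.39×10^-7 m⁴; J_BC = π(0.0697)⁴/32 = 2.32×10^-6 m⁴; J_CD = π(0.0371)⁴/32 = 1.86×10^-7 m⁴; J_DE = π(0.0674)⁴/32 = 2.03×10^-6 m⁴.
θ = (T/G)·Σ L_i/J_i = (50.17/40.3×10⁹)·(0.638/2.39×10^-7 + 0.387/2.32×10^-6 + 0.299/1.86×10^-7 + 1.01/2.03×10^-6) = 6.153×10^-3 rad.

6.15 mrad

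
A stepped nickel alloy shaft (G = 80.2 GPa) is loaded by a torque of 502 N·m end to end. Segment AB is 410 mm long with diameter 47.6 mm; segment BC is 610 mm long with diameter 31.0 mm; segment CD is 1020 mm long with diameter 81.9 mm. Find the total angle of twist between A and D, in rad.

J_AB = π(0.0476)⁴/32 = 5.04×10^-7 m⁴; J_BC = π(0.0310)⁴/32 = 9.07×10^-8 m⁴; J_CD = π(0.0819)⁴/32 = 4.42×10^-6 m⁴.
θ = (T/G)·Σ L_i/J_i = (502.0/80.2×10⁹)·(0.410/5.04×10^-7 + 0.610/9.07×10^-8 + 1.02/4.42×10^-6) = 0.04865 rad.

0.0487 rad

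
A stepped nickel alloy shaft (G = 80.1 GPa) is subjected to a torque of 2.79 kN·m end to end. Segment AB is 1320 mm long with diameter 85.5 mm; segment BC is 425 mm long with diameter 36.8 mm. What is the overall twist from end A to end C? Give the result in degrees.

5.21°

J_AB = π(0.0855)⁴/32 = 5.25×10^-6 m⁴; J_BC = π(0.0368)⁴/32 = 1.80×10^-7 m⁴.
θ = (T/G)·Σ L_i/J_i = (2790/80.1×10⁹)·(1.32/5.25×10^-6 + 0.425/1.80×10^-7) = 0.09098 rad.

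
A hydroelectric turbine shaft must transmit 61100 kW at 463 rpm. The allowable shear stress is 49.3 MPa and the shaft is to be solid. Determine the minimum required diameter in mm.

ω = 2π·463/60 = 48.49 rad/s, so T = P/ω = 61100×10³ / 48.49 = 1.260e6 N·m.
For a solid shaft τ_max = 16T/(πd³), so d = (16T/(π τ_allow))^(1/3) = (16·1.260e6/(π·4.93×10^7))^(1/3) = 0.5068 m.

507 mm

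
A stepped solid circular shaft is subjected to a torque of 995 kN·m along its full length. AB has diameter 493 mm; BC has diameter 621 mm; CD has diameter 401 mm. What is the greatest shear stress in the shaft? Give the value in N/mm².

78.6 N/mm²

Under the same torque, τ_max = 16T/(πd³) is largest where d is smallest — segment CD (d = 401 mm).
τ_max = 16·995000/(π·(0.401)³) = 7.859×10^7 Pa.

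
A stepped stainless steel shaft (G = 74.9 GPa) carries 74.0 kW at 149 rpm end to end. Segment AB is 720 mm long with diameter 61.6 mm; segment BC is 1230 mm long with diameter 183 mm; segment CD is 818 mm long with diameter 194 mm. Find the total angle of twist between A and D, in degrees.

ω = 2π·149/60 = 15.60 rad/s, so T = P/ω = 74.0×10³ / 15.60 = 4743 N·m.
J_AB = π(0.0616)⁴/32 = 1.41×10^-6 m⁴; J_BC = π(0.183)⁴/32 = 1.10×10^-4 m⁴; J_CD = π(0.194)⁴/32 = 1.39×10^-4 m⁴.
θ = (T/G)·Σ L_i/J_i = (4743/74.9×10⁹)·(0.720/1.41×10^-6 + 1.23/1.10×10^-4 + 0.818/1.39×10^-4) = 0.03333 rad.

1.91°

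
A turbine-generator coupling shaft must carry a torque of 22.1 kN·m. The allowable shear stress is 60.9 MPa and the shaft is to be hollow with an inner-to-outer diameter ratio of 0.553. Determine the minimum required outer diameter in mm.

127 mm

For a hollow shaft with d_i/d_o = 0.553: τ_max = 16T/(π d_o³ (1−k⁴)), so d_o = [16T/(π τ_allow (1−k⁴))]^(1/3) = [16·22100/(π·6.09×10^7·0.9065)]^(1/3) = 0.1268 m.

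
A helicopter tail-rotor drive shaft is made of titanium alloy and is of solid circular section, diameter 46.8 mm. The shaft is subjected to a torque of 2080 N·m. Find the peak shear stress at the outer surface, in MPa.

103 MPa

J = πd⁴/32 = π(0.0468)⁴/32 = 4.710×10^-7 m⁴.
τ_max = T·r/J = 2080 × 0.0234 / 4.710×10^-7 = 1.033×10^8 Pa.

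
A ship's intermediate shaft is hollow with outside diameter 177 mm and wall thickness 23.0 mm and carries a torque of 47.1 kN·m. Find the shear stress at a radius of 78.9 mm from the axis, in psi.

7990 psi

J = π(d_o⁴ − d_i⁴)/32 = π(0.177⁴ − 0.131⁴)/32 = 6.745×10^-5 m⁴.
Shear stress varies linearly with radius: τ = T·r/J = 47100 × 0.0789 / 6.745×10^-5 = 5.510×10^7 Pa.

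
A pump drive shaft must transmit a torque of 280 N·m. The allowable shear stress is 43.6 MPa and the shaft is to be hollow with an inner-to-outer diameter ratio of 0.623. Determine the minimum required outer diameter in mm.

33.8 mm

For a hollow shaft with d_i/d_o = 0.623: τ_max = 16T/(π d_o³ (1−k⁴)), so d_o = [16T/(π τ_allow (1−k⁴))]^(1/3) = [16·280.0/(π·4.36×10^7·0.8494)]^(1/3) = 0.03377 m.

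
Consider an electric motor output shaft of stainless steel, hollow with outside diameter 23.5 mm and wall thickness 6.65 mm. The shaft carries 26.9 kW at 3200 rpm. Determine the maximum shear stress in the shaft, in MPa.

ω = 2π·3200/60 = 335.1 rad/s, so T = P/ω = 26.9×10³ / 335.1 = 80.27 N·m.
J = π(d_o⁴ − d_i⁴)/32 = π(0.0235⁴ − 0.0102⁴)/32 = 2.888×10^-8 m⁴.
τ_max = T·r/J = 80.27 × 0.0118 / 2.888×10^-8 = 3.266×10^7 Pa.

32.7 MPa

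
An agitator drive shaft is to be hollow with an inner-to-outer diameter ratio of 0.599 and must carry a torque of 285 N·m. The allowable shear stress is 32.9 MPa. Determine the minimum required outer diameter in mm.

37.0 mm

For a hollow shaft with d_i/d_o = 0.599: τ_max = 16T/(π d_o³ (1−k⁴)), so d_o = [16T/(π τ_allow (1−k⁴))]^(1/3) = [16·285.0/(π·3.29×10^7·0.8713)]^(1/3) = 0.03700 m.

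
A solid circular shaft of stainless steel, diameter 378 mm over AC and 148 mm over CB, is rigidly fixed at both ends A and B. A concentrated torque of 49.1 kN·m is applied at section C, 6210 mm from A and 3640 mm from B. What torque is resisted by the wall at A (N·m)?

Compatibility: T_A·a/J_AC = T_B·b/J_CB with T_A + T_B = T₀.
J_AC = 2.00×10^-3 m⁴, J_CB = 4.71×10^-5 m⁴, so T_A = T₀·(J_AC/a)/((J_AC/a)+(J_CB/b)) = 47210 N·m, T_B = 1893 N·m.

47200 N·m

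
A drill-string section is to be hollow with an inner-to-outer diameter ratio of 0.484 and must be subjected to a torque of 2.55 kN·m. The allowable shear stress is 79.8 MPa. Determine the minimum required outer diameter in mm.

55.6 mm

For a hollow shaft with d_i/d_o = 0.484: τ_max = 16T/(π d_o³ (1−k⁴)), so d_o = [16T/(π τ_allow (1−k⁴))]^(1/3) = [16·2550/(π·7.98×10^7·0.9451)]^(1/3) = 0.05563 m.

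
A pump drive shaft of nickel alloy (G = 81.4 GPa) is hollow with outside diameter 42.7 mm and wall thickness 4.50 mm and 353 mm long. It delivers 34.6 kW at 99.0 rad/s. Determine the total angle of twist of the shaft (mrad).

7.59 mrad

ω = 99.0 rad/s, so T = P/ω = 34.6×10³ / 99.00 = 349.5 N·m.
J = π(d_o⁴ − d_i⁴)/32 = π(0.0427⁴ − 0.0337⁴)/32 = 1.997×10^-7 m⁴.
θ = T·L/(G·J) = 349.5 × 0.353 / (81.4×10⁹ × 1.997×10^-7) = 7.588×10^-3 rad.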